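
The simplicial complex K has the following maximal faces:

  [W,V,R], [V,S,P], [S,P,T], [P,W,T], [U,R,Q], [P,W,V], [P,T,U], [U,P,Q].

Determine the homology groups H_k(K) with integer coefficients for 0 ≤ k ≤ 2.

H_0 ≅ Z,  H_1 ≅ Z,  H_2 = 0.

Fix the vertex order P < Q < R < S < T < U < V < W and write every simplex with vertices in increasing order. Then dim K = 2 and the simplices of K are:

  0-simplices (8): P, Q, R, S, T, U, V, W
  1-simplices (16): PQ, PS, PT, PU, PV, PW, QR, QU, RU, RV, RW, ST, SV, TU, TW, VW
  2-simplices (8): PQU, PST, PSV, PTU, PTW, PVW, QRU, RVW

Hence C_0 ≅ Z^8, C_1 ≅ Z^16, C_2 ≅ Z^8.

The boundary map ∂_1: C_1 → C_0 sends each edge [p,q] (with p < q) to q − p.
As a 8×16 matrix over Z this has rank 7, with invariant factors (1,1,1,1,1,1,1).

Boundary ∂_2: C_2 → C_1 sends each 2-simplex [p,q,r] to [q,r] − [p,r] + [p,q]. For instance
  ∂PTW = TW − PW + PT,
  ∂PST = ST − PT + PS.
This gives a 16×8 integer matrix of rank 8; reducing to Smith normal form yields diagonal entries (1,1,1,1,1,1,1,1).

Now H_k = ker ∂_k / im ∂_{k+1}, so:

  H_0: rank C_0 − rank ∂_1 = 8 − 7 = 1, and the invariant factors of ∂_1 are all 1, so H_0 = Z.
  H_1: rank ker ∂_1 − rank ∂_2 = (16 − 7) − 8 = 1, and the invariant factors of ∂_2 are all 1, so H_1 = Z.
  H_2: rank ker ∂_2 − rank ∂_3 = (8 − 8) − 0 = 0, and there is no ∂_3, so H_2 = 0.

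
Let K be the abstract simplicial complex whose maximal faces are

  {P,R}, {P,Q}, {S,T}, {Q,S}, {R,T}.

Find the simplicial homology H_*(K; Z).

Fix the vertex order P < Q < R < S < T and write every simplex with vertices in increasing order. Then dim K = 1 and the simplices of K are:

  0-simplices (5): P, Q, R, S, T
  1-simplices (5): PQ, PR, QS, RT, ST

so the chain groups are C_0 ≅ Z^5, C_1 ≅ Z^5.

Boundary ∂_1: C_1 → C_0 is given by ∂[p,q] = [q] − [p].
This gives a 5×5 integer matrix of rank 4; reducing to Smith normal form yields diagonal entries (1,1,1,1).

Reading off H_k = ker ∂_k / im ∂_{k+1}:

  H_0: rank C_0 − rank ∂_1 = 5 − 4 = 1, and the invariant factors of ∂_1 are all 1, so H_0 ≅ Z.
  H_1: rank ker ∂_1 − rank ∂_2 = (5 − 4) − 0 = 1, and there is no ∂_2, so H_1 ≅ Z.

(K is a triangulation of the circle S^1.)

H_0 ≅ Z,  H_1 ≅ Z.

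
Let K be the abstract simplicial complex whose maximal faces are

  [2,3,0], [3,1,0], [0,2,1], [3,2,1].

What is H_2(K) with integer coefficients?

We work with the vertex ordering 0 < 1 < 2 < 3. The simplices of K, each written with vertices in increasing order, are:

  0-simplices (4): [0], [1], [2], [3]
  1-simplices (6): [0,1], [0,2], [0,3], [1,2], [1,3], [2,3]
  2-simplices (4): [0,1,2], [0,1,3], [0,2,3], [1,2,3]

giving chain groups C_0 ≅ Z^4, C_1 ≅ Z^6, C_2 ≅ Z^4.

The boundary map ∂_1: C_1 → C_0 sends each edge [p,q] (with p < q) to q − p.
The 4×6 boundary matrix has rank 3 and Smith normal form diag(1,1,1).

Boundary ∂_2: C_2 → C_1 sends each 2-simplex [p,q,r] to [q,r] − [p,r] + [p,q]. For instance
  ∂[1,2,3] = [2,3] − [1,3] + [1,2],
  ∂[0,1,3] = [1,3] − [0,3] + [0,1].
As a 6×4 matrix over Z this has rank 3, with invariant factors (1,1,1).

Reading off H_k = ker ∂_k / im ∂_{k+1}:

  H_2: rank ker ∂_2 − rank ∂_3 = (4 − 3) − 0 = 1, and there is no ∂_3, so H_2 = Z.

H_2 ≅ Z.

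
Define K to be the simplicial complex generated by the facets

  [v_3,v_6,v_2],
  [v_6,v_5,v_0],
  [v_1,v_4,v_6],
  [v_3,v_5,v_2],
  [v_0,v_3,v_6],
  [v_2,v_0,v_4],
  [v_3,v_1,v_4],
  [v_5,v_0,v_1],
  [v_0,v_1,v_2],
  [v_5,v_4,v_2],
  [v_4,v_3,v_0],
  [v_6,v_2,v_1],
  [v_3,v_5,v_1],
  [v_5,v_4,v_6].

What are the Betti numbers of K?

b_0 = 1, b_1 = 2, b_2 = 1.

We work with the vertex ordering v_0 < v_1 < v_2 < v_3 < v_4 < v_5 < v_6. The simplices of K, each written with vertices in increasing order, are:

  0-simplices (7): [v_0], [v_1], [v_2], [v_3], [v_4], [v_5], [v_6]
  1-simplices (21): (21 of them)
  2-simplices (14): (14 of them)

Hence C_0 ≅ Z^7, C_1 ≅ Z^21, C_2 ≅ Z^14.

Boundary ∂_1: C_1 → C_0 is given by ∂[p,q] = [q] − [p].
The resulting 7×21 matrix has rank 6, and its Smith normal form has invariant factors (1,1,1,1,1,1).

The boundary map ∂_2: C_2 → C_1 acts by ∂[p,q,r] = [q,r] − [p,r] + [p,q]. For instance
  ∂[v_2,v_4,v_5] = [v_4,v_5] − [v_2,v_5] + [v_2,v_4],
  ∂[v_2,v_3,v_5] = [v_3,v_5] − [v_2,v_5] + [v_2,v_3].
As a 21×14 matrix over Z this has rank 13, with invariant factors (1,1,1,1,1,1,1,1,1,1,1,1,1).

Reading off H_k = ker ∂_k / im ∂_{k+1}:

  H_0: rank C_0 − rank ∂_1 = 7 − 6 = 1, and the invariant factors of ∂_1 are all 1, so H_0 ≅ Z.
  H_1: rank ker ∂_1 − rank ∂_2 = (21 − 6) − 13 = 2, and the invariant factors of ∂_2 are all 1, so H_1 ≅ Z^2.
  H_2: rank ker ∂_2 − rank ∂_3 = (14 − 13) − 0 = 1, and there is no ∂_3, so H_2 ≅ Z.

Hence the Betti numbers are b_0 = 1, b_1 = 2, b_2 = 1.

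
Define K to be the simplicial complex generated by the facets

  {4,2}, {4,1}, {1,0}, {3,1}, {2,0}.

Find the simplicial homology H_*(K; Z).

Take the total order 0 < 1 < 2 < 3 < 4 on the vertex set. Then K (dimension 1) consists of the simplices:

  0-simplices (5): [0], [1], [2], [3], [4]
  1-simplices (5): [0,1], [0,2], [1,3], [1,4], [2,4]

so the chain groups are C_0 ≅ Z^5, C_1 ≅ Z^5.

Boundary ∂_1: C_1 → C_0 maps an edge to its endpoints' difference, ∂[p,q] = q − p. For instance
  ∂[1,3] = [3] − [1].
This gives a 5×5 integer matrix of rank 4; reducing to Smith normal form yields diagonal entries (1,1,1,1).

Now H_k = ker ∂_k / im ∂_{k+1}, so:

  H_0: rank C_0 − rank ∂_1 = 5 − 4 = 1, and the invariant factors of ∂_1 are all 1, so H_0 ≅ Z.
  H_1: rank ker ∂_1 − rank ∂_2 = (5 − 4) − 0 = 1, and there is no ∂_2, so H_1 ≅ Z.

H_0 = Z,  H_1 = Z.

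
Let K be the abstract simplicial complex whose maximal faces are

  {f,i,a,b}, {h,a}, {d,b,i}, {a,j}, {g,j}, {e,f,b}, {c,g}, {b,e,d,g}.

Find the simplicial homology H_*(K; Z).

H_0 = Z,  H_1 = Z,  H_2 = 0,  H_3 = 0.

Order the vertices as a < b < c < d < e < f < g < h < i < j. Listing each simplex with vertices in this order, K has dimension 3 with simplices:

  0-simplices (10): a, b, c, d, e, f, g, h, i, j
  1-simplices (18): ab, af, ah, ai, aj, bd, be, bf, bg, bi, cg, de, dg, di, ef, eg, fi, gj
  2-simplices (10): abf, abi, afi, bde, bdg, bdi, bef, beg, bfi, deg
  3-simplices (2): abfi, bdeg

so the chain groups are C_0 ≅ Z^10, C_1 ≅ Z^18, C_2 ≅ Z^10, C_3 ≅ Z^2.

Boundary ∂_1: C_1 → C_0 maps an edge to its endpoints' difference, ∂[p,q] = q − p. For instance
  ∂bi = i − b.
As a 10×18 matrix over Z this has rank 9, with invariant factors (1,1,1,1,1,1,1,1,1).

∂_2: C_2 → C_1 maps a triangle to the signed sum of its edges. For instance
  ∂abf = bf − af + ab,
  ∂afi = fi − ai + af.
This gives a 18×10 integer matrix of rank 8; reducing to Smith normal form yields diagonal entries (1,1,1,1,1,1,1,1).

∂_3: C_3 → C_2 sends each 3-simplex σ to the alternating sum Σ_i (−1)^i (σ with its i-th vertex removed). For instance
  ∂bdeg = deg − beg + bdg − bde,
  ∂abfi = bfi − afi + abi − abf.
As a 10×2 matrix over Z this has rank 2, with invariant factors (1,1).

Computing H_k = (kernel of ∂_k) / (image of ∂_{k+1}):

  H_0: rank C_0 − rank ∂_1 = 10 − 9 = 1, and the invariant factors of ∂_1 are all 1, so H_0 = Z.
  H_1: rank ker ∂_1 − rank ∂_2 = (18 − 9) − 8 = 1, and the invariant factors of ∂_2 are all 1, so H_1 = Z.
  H_2: rank ker ∂_2 − rank ∂_3 = (10 − 8) − 2 = 0, and the invariant factors of ∂_3 are all 1, so H_2 = 0.
  H_3: rank ker ∂_3 − rank ∂_4 = (2 − 2) − 0 = 0, and there is no ∂_4, so H_3 = 0.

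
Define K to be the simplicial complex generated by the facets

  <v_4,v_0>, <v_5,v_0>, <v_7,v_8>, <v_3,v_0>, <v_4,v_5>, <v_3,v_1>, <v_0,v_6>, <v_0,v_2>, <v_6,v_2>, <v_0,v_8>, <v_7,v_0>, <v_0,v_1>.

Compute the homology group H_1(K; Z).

H_1 = Z^4.

Fix the vertex order v_0 < v_1 < v_2 < v_3 < v_4 < v_5 < v_6 < v_7 < v_8 and write every simplex with vertices in increasing order. Then dim K = 1 and the simplices of K are:

  0-simplices (9): [v_0], [v_1], [v_2], [v_3], [v_4], [v_5], [v_6], [v_7], [v_8]
  1-simplices (12): [v_0,v_1], [v_0,v_2], [v_0,v_3], [v_0,v_4], [v_0,v_5], [v_0,v_6], [v_0,v_7], [v_0,v_8], [v_1,v_3], [v_2,v_6], [v_4,v_5], [v_7,v_8]

Hence C_0 ≅ Z^9, C_1 ≅ Z^12.

Boundary ∂_1: C_1 → C_0 is given by ∂[p,q] = [q] − [p]. For instance
  ∂[v_2,v_6] = [v_6] − [v_2].
The 9×12 boundary matrix has rank 8 and Smith normal form diag(1,1,1,1,1,1,1,1).

From H_k ≅ ker(∂_k) / im(∂_{k+1}) we obtain:

  H_1: rank ker ∂_1 − rank ∂_2 = (12 − 8) − 0 = 4, and there is no ∂_2, so H_1 ≅ Z^4.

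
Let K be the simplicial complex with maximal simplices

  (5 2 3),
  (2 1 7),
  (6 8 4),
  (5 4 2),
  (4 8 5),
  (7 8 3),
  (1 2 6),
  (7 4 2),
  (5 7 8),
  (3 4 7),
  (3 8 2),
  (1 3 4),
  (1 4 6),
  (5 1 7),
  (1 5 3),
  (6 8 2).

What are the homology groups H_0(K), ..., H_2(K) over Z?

H_0 = Z,  H_1 = Z^2,  H_2 = Z.

We work with the vertex ordering 1 < 2 < 3 < 4 < 5 < 6 < 7 < 8. The simplices of K, each written with vertices in increasing order, are:

  0-simplices (8): [1], [2], [3], [4], [5], [6], [7], [8]
  1-simplices (24): (24 of them)
  2-simplices (16): [1,2,6], [1,2,7], [1,3,4], [1,3,5], [1,4,6], [1,5,7], [2,3,5], [2,3,8], [2,4,5], [2,4,7], [2,6,8], [3,4,7], [3,7,8], [4,5,8], [4,6,8], [5,7,8]

giving chain groups C_0 ≅ Z^8, C_1 ≅ Z^24, C_2 ≅ Z^16.

Boundary ∂_1: C_1 → C_0 is given by ∂[p,q] = [q] − [p]. For instance
  ∂[2,5] = [5] − [2].
This gives a 8×24 integer matrix of rank 7; reducing to Smith normal form yields diagonal entries (1,1,1,1,1,1,1).

Boundary ∂_2: C_2 → C_1 sends each 2-simplex [p,q,r] to [q,r] − [p,r] + [p,q]. For instance
  ∂[2,3,8] = [3,8] − [2,8] + [2,3],
  ∂[1,2,6] = [2,6] − [1,6] + [1,2].
As a 24×16 matrix over Z this has rank 15, with invariant factors (1,1,1,1,1,1,1,1,1,1,1,1,1,1,1).

From H_k ≅ ker(∂_k) / im(∂_{k+1}) we obtain:

  H_0: rank C_0 − rank ∂_1 = 8 − 7 = 1, and the invariant factors of ∂_1 are all 1, so H_0 ≅ Z.
  H_1: rank ker ∂_1 − rank ∂_2 = (24 − 7) − 15 = 2, and the invariant factors of ∂_2 are all 1, so H_1 ≅ Z^2.
  H_2: rank ker ∂_2 − rank ∂_3 = (16 − 15) − 0 = 1, and there is no ∂_3, so H_2 ≅ Z.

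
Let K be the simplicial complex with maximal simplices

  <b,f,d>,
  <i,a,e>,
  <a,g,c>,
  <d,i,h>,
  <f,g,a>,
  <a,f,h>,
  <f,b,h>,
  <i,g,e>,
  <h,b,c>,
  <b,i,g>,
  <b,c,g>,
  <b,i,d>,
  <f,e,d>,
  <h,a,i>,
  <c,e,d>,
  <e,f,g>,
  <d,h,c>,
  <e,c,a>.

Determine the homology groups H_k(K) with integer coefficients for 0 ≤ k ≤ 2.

H_0 = Z,  H_1 = Z ⊕ Z/2,  H_2 = 0.

We work with the vertex ordering a < b < c < d < e < f < g < h < i. The simplices of K, each written with vertices in increasing order, are:

  0-simplices (9): a, b, c, d, e, f, g, h, i
  1-simplices (27): ac, ae, af, ag, ah, ai, bc, bd, bf, bg, bh, bi, cd, ce, cg, ch, de, df, dh, di, ef, eg, ei, fg, fh, gi, hi
  2-simplices (18): ace, acg, aei, afg, afh, ahi, bcg, bch, bdf, bdi, bfh, bgi, cde, cdh, def, dhi, efg, egi

giving chain groups C_0 ≅ Z^9, C_1 ≅ Z^27, C_2 ≅ Z^18.

∂_1: C_1 → C_0 maps an edge to its endpoints' difference, ∂[p,q] = q − p. For instance
  ∂ag = g − a.
As a 9×27 matrix over Z this has rank 8, with invariant factors (1,1,1,1,1,1,1,1).

The boundary map ∂_2: C_2 → C_1 maps a triangle to the signed sum of its edges. For instance
  ∂cdh = dh − ch + cd,
  ∂bdf = df − bf + bd.
The 27×18 boundary matrix has rank 18 and Smith normal form diag(1,1,1,1,1,1,1,1,1,1,1,1,1,1,1,1,1,2).

Computing H_k = (kernel of ∂_k) / (image of ∂_{k+1}):

  H_0: rank C_0 − rank ∂_1 = 9 − 8 = 1, and the invariant factors of ∂_1 are all 1, so H_0 = Z.
  H_1: rank ker ∂_1 − rank ∂_2 = (27 − 8) − 18 = 1, and ∂_2 has invariant factor 2 > 1, so H_1 = Z ⊕ Z/2.
  H_2: rank ker ∂_2 − rank ∂_3 = (18 − 18) − 0 = 0, and there is no ∂_3, so H_2 = 0.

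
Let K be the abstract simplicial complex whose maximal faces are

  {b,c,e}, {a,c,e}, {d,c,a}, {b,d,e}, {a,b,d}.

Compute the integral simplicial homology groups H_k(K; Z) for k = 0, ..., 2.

H_0 ≅ Z,  H_1 ≅ Z,  H_2 = 0.

Fix the vertex order a < b < c < d < e and write every simplex with vertices in increasing order. Then dim K = 2 and the simplices of K are:

  0-simplices (5): a, b, c, d, e
  1-simplices (10): ab, ac, ad, ae, bc, bd, be, cd, ce, de
  2-simplices (5): abd, acd, ace, bce, bde

Hence C_0 ≅ Z^5, C_1 ≅ Z^10, C_2 ≅ Z^5.

The boundary map ∂_1: C_1 → C_0 sends each edge [p,q] (with p < q) to q − p.
As a 5×10 matrix over Z this has rank 4, with invariant factors (1,1,1,1).

∂_2: C_2 → C_1 acts by ∂[p,q,r] = [q,r] − [p,r] + [p,q]. For instance
  ∂bce = ce − be + bc,
  ∂bde = de − be + bd.
This gives a 10×5 integer matrix of rank 5; reducing to Smith normal form yields diagonal entries (1,1,1,1,1).

Computing H_k = (kernel of ∂_k) / (image of ∂_{k+1}):

  H_0: rank C_0 − rank ∂_1 = 5 − 4 = 1, and the invariant factors of ∂_1 are all 1, so H_0 ≅ Z.
  H_1: rank ker ∂_1 − rank ∂_2 = (10 − 4) − 5 = 1, and the invariant factors of ∂_2 are all 1, so H_1 ≅ Z.
  H_2: rank ker ∂_2 − rank ∂_3 = (5 − 5) − 0 = 0, and there is no ∂_3, so H_2 ≅ 0.

As a check, the Euler characteristic is 5 − 10 + 5 = 0, which agrees with 1 − 1 + 0 = 0.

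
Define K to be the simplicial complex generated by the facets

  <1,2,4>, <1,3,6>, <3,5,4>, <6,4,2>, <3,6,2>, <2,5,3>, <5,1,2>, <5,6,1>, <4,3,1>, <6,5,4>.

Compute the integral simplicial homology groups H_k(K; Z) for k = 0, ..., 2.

K has 6 vertices, 15 edges, 10 triangles.
rank ∂_0 = 0, rank ∂_1 = 5 ⇒ b_0 = 6 − 0 − 5 = 1; all invariant factors of ∂_1 are 1 so no torsion. So H_0 ≅ Z.
rank ∂_1 = 5, rank ∂_2 = 10 ⇒ b_1 = 15 − 5 − 10 = 0; ∂_2 has invariant factor(s) [2] giving torsion. So H_1 ≅ Z/2.
rank ∂_2 = 10, rank ∂_3 = 0 ⇒ b_2 = 10 − 10 − 0 = 0. So H_2 ≅ 0.

H_0 = Z,  H_1 = Z/2,  H_2 = 0.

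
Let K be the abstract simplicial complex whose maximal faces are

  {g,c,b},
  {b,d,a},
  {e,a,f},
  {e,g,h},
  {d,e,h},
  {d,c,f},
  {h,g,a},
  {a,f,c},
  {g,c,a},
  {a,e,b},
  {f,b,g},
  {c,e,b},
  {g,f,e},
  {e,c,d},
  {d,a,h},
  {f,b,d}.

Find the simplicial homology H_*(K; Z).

H_0 = Z,  H_1 = Z^2,  H_2 = Z.

Take the total order a < b < c < d < e < f < g < h on the vertex set. Then K (dimension 2) consists of the simplices:

  0-simplices (8): a, b, c, d, e, f, g, h
  1-simplices (24): ab, ac, ad, ae, af, ag, ah, bc, bd, be, bf, bg, cd, ce, cf, cg, de, df, dh, ef, eg, eh, fg, gh
  2-simplices (16): abd, abe, acf, acg, adh, aef, agh, bce, bcg, bdf, bfg, cde, cdf, deh, efg, egh

so the chain groups are C_0 ≅ Z^8, C_1 ≅ Z^24, C_2 ≅ Z^16.

∂_1: C_1 → C_0 is given by ∂[p,q] = [q] − [p]. For instance
  ∂ef = f − e.
The resulting 8×24 matrix has rank 7, and its Smith normal form has invariant factors (1,1,1,1,1,1,1).

The boundary map ∂_2: C_2 → C_1 maps a triangle to the signed sum of its edges. For instance
  ∂deh = eh − dh + de,
  ∂bdf = df − bf + bd.
This gives a 24×16 integer matrix of rank 15; reducing to Smith normal form yields diagonal entries (1,1,1,1,1,1,1,1,1,1,1,1,1,1,1).

Reading off H_k = ker ∂_k / im ∂_{k+1}:

  H_0: rank C_0 − rank ∂_1 = 8 − 7 = 1, and the invariant factors of ∂_1 are all 1, so H_0 = Z.
  H_1: rank ker ∂_1 − rank ∂_2 = (24 − 7) − 15 = 2, and the invariant factors of ∂_2 are all 1, so H_1 = Z^2.
  H_2: rank ker ∂_2 − rank ∂_3 = (16 − 15) − 0 = 1, and there is no ∂_3, so H_2 = Z.

As a check, the Euler characteristic is 8 − 24 + 16 = 0, which agrees with 1 − 2 + 1 = 0.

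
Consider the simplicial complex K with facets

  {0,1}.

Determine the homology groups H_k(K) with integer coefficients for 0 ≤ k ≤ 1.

H_0 = Z,  H_1 = 0.

We work with the vertex ordering 0 < 1. The simplices of K, each written with vertices in increasing order, are:

  0-simplices (2): [0], [1]
  1-simplices (1): [0,1]

Hence C_0 ≅ Z^2, C_1 ≅ Z^1.

Boundary ∂_1: C_1 → C_0 sends each edge [p,q] (with p < q) to q − p. For instance
  ∂[0,1] = [1] − [0].
The resulting 2×1 matrix has rank 1, and its Smith normal form has invariant factors (1).

Reading off H_k = ker ∂_k / im ∂_{k+1}:

  H_0: rank C_0 − rank ∂_1 = 2 − 1 = 1, and the invariant factors of ∂_1 are all 1, so H_0 ≅ Z.
  H_1: rank ker ∂_1 − rank ∂_2 = (1 − 1) − 0 = 0, and there is no ∂_2, so H_1 ≅ 0.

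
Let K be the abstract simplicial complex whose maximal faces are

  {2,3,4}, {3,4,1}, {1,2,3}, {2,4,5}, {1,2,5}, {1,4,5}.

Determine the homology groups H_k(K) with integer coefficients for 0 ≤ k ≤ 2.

Fix the vertex order 1 < 2 < 3 < 4 < 5 and write every simplex with vertices in increasing order. Then dim K = 2 and the simplices of K are:

  0-simplices (5): [1], [2], [3], [4], [5]
  1-simplices (9): [1,2], [1,3], [1,4], [1,5], [2,3], [2,4], [2,5], [3,4], [4,5]
  2-simplices (6): [1,2,3], [1,2,5], [1,3,4], [1,4,5], [2,3,4], [2,4,5]

so the chain groups are C_0 ≅ Z^5, C_1 ≅ Z^9, C_2 ≅ Z^6.

∂_1: C_1 → C_0 maps an edge to its endpoints' difference, ∂[p,q] = q − p. For instance
  ∂[1,2] = [2] − [1].
The 5×9 boundary matrix has rank 4 and Smith normal form diag(1,1,1,1).

Boundary ∂_2: C_2 → C_1 sends each 2-simplex [p,q,r] to [q,r] − [p,r] + [p,q]. For instance
  ∂[1,4,5] = [4,5] − [1,5] + [1,4],
  ∂[1,3,4] = [3,4] − [1,4] + [1,3].
This gives a 9×6 integer matrix of rank 5; reducing to Smith normal form yields diagonal entries (1,1,1,1,1).

From H_k ≅ ker(∂_k) / im(∂_{k+1}) we obtain:

  H_0: rank C_0 − rank ∂_1 = 5 − 4 = 1, and the invariant factors of ∂_1 are all 1, so H_0 ≅ Z.
  H_1: rank ker ∂_1 − rank ∂_2 = (9 − 4) − 5 = 0, and the invariant factors of ∂_2 are all 1, so H_1 ≅ 0.
  H_2: rank ker ∂_2 − rank ∂_3 = (6 − 5) − 0 = 1, and there is no ∂_3, so H_2 ≅ Z.

As a check, the Euler characteristic is 5 − 9 + 6 = 2, which agrees with 1 − 0 + 1 = 2.

H_0 ≅ Z,  H_1 = 0,  H_2 ≅ Z.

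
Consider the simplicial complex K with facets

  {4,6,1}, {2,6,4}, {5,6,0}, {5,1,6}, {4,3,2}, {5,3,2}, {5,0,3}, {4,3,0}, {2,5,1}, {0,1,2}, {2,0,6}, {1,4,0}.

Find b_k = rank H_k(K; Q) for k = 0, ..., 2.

b_0 = 1, b_1 = 0, b_2 = 0.

Order the vertices as 0 < 1 < 2 < 3 < 4 < 5 < 6. Listing each simplex with vertices in this order, K has dimension 2 with simplices:

  0-simplices (7): [0], [1], [2], [3], [4], [5], [6]
  1-simplices (18): [0,1], [0,2], [0,3], [0,4], [0,5], [0,6], [1,2], [1,4], [1,5], [1,6], [2,3], [2,4], [2,5], [2,6], [3,4], [3,5], [4,6], [5,6]
  2-simplices (12): [0,1,2], [0,1,4], [0,2,6], [0,3,4], [0,3,5], [0,5,6], [1,2,5], [1,4,6], [1,5,6], [2,3,4], [2,3,5], [2,4,6]

Hence C_0 ≅ Z^7, C_1 ≅ Z^18, C_2 ≅ Z^12.

Boundary ∂_1: C_1 → C_0 maps an edge to its endpoints' difference, ∂[p,q] = q − p. For instance
  ∂[3,5] = [5] − [3].
The 7×18 boundary matrix has rank 6 and Smith normal form diag(1,1,1,1,1,1).

Boundary ∂_2: C_2 → C_1 maps a triangle to the signed sum of its edges. For instance
  ∂[0,3,4] = [3,4] − [0,4] + [0,3],
  ∂[1,5,6] = [5,6] − [1,6] + [1,5].
The 18×12 boundary matrix has rank 12 and Smith normal form diag(1,1,1,1,1,1,1,1,1,1,1,2).

Now H_k = ker ∂_k / im ∂_{k+1}, so:

  H_0: rank C_0 − rank ∂_1 = 7 − 6 = 1, and the invariant factors of ∂_1 are all 1, so H_0 ≅ Z.
  H_1: rank ker ∂_1 − rank ∂_2 = (18 − 6) − 12 = 0, and ∂_2 has invariant factor 2 > 1, so H_1 ≅ Z/2.
  H_2: rank ker ∂_2 − rank ∂_3 = (12 − 12) − 0 = 0, and there is no ∂_3, so H_2 ≅ 0.

As a check, the Euler characteristic is 7 − 18 + 12 = 1, which agrees with 1 − 0 + 0 = 1.
(K is a triangulation of the real projective plane RP^2.)

Hence the Betti numbers are b_0 = 1, b_1 = 0, b_2 = 0.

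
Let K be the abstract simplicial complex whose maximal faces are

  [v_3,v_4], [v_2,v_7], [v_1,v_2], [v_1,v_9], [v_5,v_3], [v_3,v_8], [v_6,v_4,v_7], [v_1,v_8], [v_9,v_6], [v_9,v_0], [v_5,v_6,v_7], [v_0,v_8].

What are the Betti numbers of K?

Take the total order v_0 < v_1 < v_2 < v_3 < v_4 < v_5 < v_6 < v_7 < v_8 < v_9 on the vertex set. Then K (dimension 2) consists of the simplices:

  0-simplices (10): [v_0], [v_1], [v_2], [v_3], [v_4], [v_5], [v_6], [v_7], [v_8], [v_9]
  1-simplices (15): (15 of them)
  2-simplices (2): [v_4,v_6,v_7], [v_5,v_6,v_7]

so the chain groups are C_0 ≅ Z^10, C_1 ≅ Z^15, C_2 ≅ Z^2.

∂_1: C_1 → C_0 sends each edge [p,q] (with p < q) to q − p.
The resulting 10×15 matrix has rank 9, and its Smith normal form has invariant factors (1,1,1,1,1,1,1,1,1).

Boundary ∂_2: C_2 → C_1 sends each 2-simplex [p,q,r] to [q,r] − [p,r] + [p,q]. For instance
  ∂[v_4,v_6,v_7] = [v_6,v_7] − [v_4,v_7] + [v_4,v_6],
  ∂[v_5,v_6,v_7] = [v_6,v_7] − [v_5,v_7] + [v_5,v_6].
The 15×2 boundary matrix has rank 2 and Smith normal form diag(1,1).

Reading off H_k = ker ∂_k / im ∂_{k+1}:

  H_0: rank C_0 − rank ∂_1 = 10 − 9 = 1, and the invariant factors of ∂_1 are all 1, so H_0 = Z.
  H_1: rank ker ∂_1 − rank ∂_2 = (15 − 9) − 2 = 4, and the invariant factors of ∂_2 are all 1, so H_1 = Z^4.
  H_2: rank ker ∂_2 − rank ∂_3 = (2 − 2) − 0 = 0, and there is no ∂_3, so H_2 = 0.

Hence the Betti numbers are b_0 = 1, b_1 = 4, b_2 = 0.

b_0 = 1, b_1 = 4, b_2 = 0.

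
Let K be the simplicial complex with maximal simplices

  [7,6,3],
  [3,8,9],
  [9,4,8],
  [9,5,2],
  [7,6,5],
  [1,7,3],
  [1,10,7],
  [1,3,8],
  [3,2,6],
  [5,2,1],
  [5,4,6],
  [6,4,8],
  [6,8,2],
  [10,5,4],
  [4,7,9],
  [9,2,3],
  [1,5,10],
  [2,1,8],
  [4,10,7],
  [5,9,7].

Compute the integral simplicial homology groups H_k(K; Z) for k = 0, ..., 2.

Fix the vertex order 1 < 2 < 3 < 4 < 5 < 6 < 7 < 8 < 9 < 10 and write every simplex with vertices in increasing order. Then dim K = 2 and the simplices of K are:

  0-simplices (10): [1], [2], [3], [4], [5], [6], [7], [8], [9], [10]
  1-simplices (30): (30 of them)
  2-simplices (20): (20 of them)

so the chain groups are C_0 ≅ Z^10, C_1 ≅ Z^30, C_2 ≅ Z^20.

The boundary map ∂_1: C_1 → C_0 is given by ∂[p,q] = [q] − [p]. For instance
  ∂[1,10] = [10] − [1].
The resulting 10×30 matrix has rank 9, and its Smith normal form has invariant factors (1,1,1,1,1,1,1,1,1).

Boundary ∂_2: C_2 → C_1 sends each 2-simplex [p,q,r] to [q,r] − [p,r] + [p,q]. For instance
  ∂[2,3,6] = [3,6] − [2,6] + [2,3],
  ∂[4,6,8] = [6,8] − [4,8] + [4,6].
This gives a 30×20 integer matrix of rank 20; reducing to Smith normal form yields diagonal entries (1,1,1,1,1,1,1,1,1,1,1,1,1,1,1,1,1,1,1,2).

Now H_k = ker ∂_k / im ∂_{k+1}, so:

  H_0: rank C_0 − rank ∂_1 = 10 − 9 = 1, and the invariant factors of ∂_1 are all 1, so H_0 ≅ Z.
  H_1: rank ker ∂_1 − rank ∂_2 = (30 − 9) − 20 = 1, and ∂_2 has invariant factor 2 > 1, so H_1 ≅ Z ⊕ Z/2Z.
  H_2: rank ker ∂_2 − rank ∂_3 = (20 − 20) − 0 = 0, and there is no ∂_3, so H_2 ≅ 0.

As a check, the Euler characteristic is 10 − 30 + 20 = 0, which agrees with 1 − 1 + 0 = 0.

H_0 = Z,  H_1 = Z ⊕ Z/2Z,  H_2 = 0.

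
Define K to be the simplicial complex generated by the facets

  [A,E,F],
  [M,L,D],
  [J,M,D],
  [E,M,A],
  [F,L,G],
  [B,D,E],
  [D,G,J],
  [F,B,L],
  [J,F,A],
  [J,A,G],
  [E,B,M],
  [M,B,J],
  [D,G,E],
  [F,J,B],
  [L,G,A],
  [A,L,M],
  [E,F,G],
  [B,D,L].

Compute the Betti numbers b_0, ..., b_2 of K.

We work with the vertex ordering A < B < D < E < F < G < J < L < M. The simplices of K, each written with vertices in increasing order, are:

  0-simplices (9): A, B, D, E, F, G, J, L, M
  1-simplices (27): AE, AF, AG, AJ, AL, AM, BD, BE, BF, BJ, BL, BM, DE, DG, DJ, DL, DM, EF, EG, EM, FG, FJ, FL, GJ, GL, JM, LM
  2-simplices (18): AEF, AEM, AFJ, AGJ, AGL, ALM, BDE, BDL, BEM, BFJ, BFL, BJM, DEG, DGJ, DJM, DLM, EFG, FGL

so the chain groups are C_0 ≅ Z^9, C_1 ≅ Z^27, C_2 ≅ Z^18.

Boundary ∂_1: C_1 → C_0 maps an edge to its endpoints' difference, ∂[p,q] = q − p. For instance
  ∂GJ = J − G.
The 9×27 boundary matrix has rank 8 and Smith normal form diag(1,1,1,1,1,1,1,1).

Boundary ∂_2: C_2 → C_1 maps a triangle to the signed sum of its edges. For instance
  ∂AGL = GL − AL + AG,
  ∂BJM = JM − BM + BJ.
As a 27×18 matrix over Z this has rank 18, with invariant factors (1,1,1,1,1,1,1,1,1,1,1,1,1,1,1,1,1,2).

From H_k ≅ ker(∂_k) / im(∂_{k+1}) we obtain:

  H_0: rank C_0 − rank ∂_1 = 9 − 8 = 1, and the invariant factors of ∂_1 are all 1, so H_0 = Z.
  H_1: rank ker ∂_1 − rank ∂_2 = (27 − 8) − 18 = 1, and ∂_2 has invariant factor 2 > 1, so H_1 = Z ⊕ Z/2.
  H_2: rank ker ∂_2 − rank ∂_3 = (18 − 18) − 0 = 0, and there is no ∂_3, so H_2 = 0.

Hence the Betti numbers are b_0 = 1, b_1 = 1, b_2 = 0.

b_0 = 1, b_1 = 1, b_2 = 0.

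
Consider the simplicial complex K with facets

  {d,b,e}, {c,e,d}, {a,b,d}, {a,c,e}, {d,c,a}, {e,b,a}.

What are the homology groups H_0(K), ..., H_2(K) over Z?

Take the total order a < b < c < d < e on the vertex set. Then K (dimension 2) consists of the simplices:

  0-simplices (5): a, b, c, d, e
  1-simplices (9): ab, ac, ad, ae, bd, be, cd, ce, de
  2-simplices (6): abd, abe, acd, ace, bde, cde

giving chain groups C_0 ≅ Z^5, C_1 ≅ Z^9, C_2 ≅ Z^6.

∂_1: C_1 → C_0 maps an edge to its endpoints' difference, ∂[p,q] = q − p.
The 5×9 boundary matrix has rank 4 and Smith normal form diag(1,1,1,1).

∂_2: C_2 → C_1 sends each 2-simplex [p,q,r] to [q,r] − [p,r] + [p,q]. For instance
  ∂bde = de − be + bd,
  ∂acd = cd − ad + ac.
The 9×6 boundary matrix has rank 5 and Smith normal form diag(1,1,1,1,1).

Reading off H_k = ker ∂_k / im ∂_{k+1}:

  H_0: rank C_0 − rank ∂_1 = 5 − 4 = 1, and the invariant factors of ∂_1 are all 1, so H_0 = Z.
  H_1: rank ker ∂_1 − rank ∂_2 = (9 − 4) − 5 = 0, and the invariant factors of ∂_2 are all 1, so H_1 = 0.
  H_2: rank ker ∂_2 − rank ∂_3 = (6 − 5) − 0 = 1, and there is no ∂_3, so H_2 = Z.

H_0 = Z,  H_1 = 0,  H_2 = Z.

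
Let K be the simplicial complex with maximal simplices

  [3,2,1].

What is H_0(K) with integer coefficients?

H_0 = Z.

K has 3 vertices, 3 edges, 1 triangle.
rank ∂_0 = 0, rank ∂_1 = 2 ⇒ b_0 = 3 − 0 − 2 = 1; all invariant factors of ∂_1 are 1 so no torsion. So H_0 = Z.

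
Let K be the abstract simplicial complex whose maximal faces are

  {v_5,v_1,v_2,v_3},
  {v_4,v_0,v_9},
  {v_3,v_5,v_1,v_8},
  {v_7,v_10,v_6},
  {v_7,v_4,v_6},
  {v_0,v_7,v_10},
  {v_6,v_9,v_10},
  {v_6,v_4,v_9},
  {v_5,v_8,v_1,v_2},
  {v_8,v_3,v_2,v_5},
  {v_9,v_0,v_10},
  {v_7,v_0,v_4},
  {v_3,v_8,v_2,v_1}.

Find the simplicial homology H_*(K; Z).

Order the vertices as v_0 < v_1 < v_2 < v_3 < v_4 < v_5 < v_6 < v_7 < v_8 < v_9 < v_10. Listing each simplex with vertices in this order, K has dimension 3 with simplices:

  0-simplices (11): [v_0], [v_1], [v_2], [v_3], [v_4], [v_5], [v_6], [v_7], [v_8], [v_9], [v_10]
  1-simplices (22): (22 of them)
  2-simplices (18): (18 of them)
  3-simplices (5): [v_1,v_2,v_3,v_5], [v_1,v_2,v_3,v_8], [v_1,v_2,v_5,v_8], [v_1,v_3,v_5,v_8], [v_2,v_3,v_5,v_8]

so the chain groups are C_0 ≅ Z^11, C_1 ≅ Z^22, C_2 ≅ Z^18, C_3 ≅ Z^5.

Boundary ∂_1: C_1 → C_0 maps an edge to its endpoints' difference, ∂[p,q] = q − p.
The resulting 11×22 matrix has rank 9, and its Smith normal form has invariant factors (1,1,1,1,1,1,1,1,1).

∂_2: C_2 → C_1 sends each 2-simplex [p,q,r] to [q,r] − [p,r] + [p,q]. For instance
  ∂[v_2,v_3,v_8] = [v_3,v_8] − [v_2,v_8] + [v_2,v_3],
  ∂[v_1,v_3,v_8] = [v_3,v_8] − [v_1,v_8] + [v_1,v_3].
As a 22×18 matrix over Z this has rank 13, with invariant factors (1,1,1,1,1,1,1,1,1,1,1,1,1).

∂_3: C_3 → C_2 sends each 3-simplex σ to the alternating sum Σ_i (−1)^i (σ with its i-th vertex removed). For instance
  ∂[v_1,v_2,v_3,v_8] = [v_2,v_3,v_8] − [v_1,v_3,v_8] + [v_1,v_2,v_8] − [v_1,v_2,v_3],
  ∂[v_1,v_2,v_3,v_5] = [v_2,v_3,v_5] − [v_1,v_3,v_5] + [v_1,v_2,v_5] − [v_1,v_2,v_3].
This gives a 18×5 integer matrix of rank 4; reducing to Smith normal form yields diagonal entries (1,1,1,1).

Reading off H_k = ker ∂_k / im ∂_{k+1}:

  H_0: rank C_0 − rank ∂_1 = 11 − 9 = 2, and the invariant factors of ∂_1 are all 1, so H_0 = Z^2.
  H_1: rank ker ∂_1 − rank ∂_2 = (22 − 9) − 13 = 0, and the invariant factors of ∂_2 are all 1, so H_1 = 0.
  H_2: rank ker ∂_2 − rank ∂_3 = (18 − 13) − 4 = 1, and the invariant factors of ∂_3 are all 1, so H_2 = Z.
  H_3: rank ker ∂_3 − rank ∂_4 = (5 − 4) − 0 = 1, and there is no ∂_4, so H_3 = Z.

As a check, the Euler characteristic is 11 − 22 + 18 − 5 = 2, which agrees with 2 − 0 + 1 − 1 = 2.

H_0 ≅ Z^2,  H_1 = 0,  H_2 ≅ Z,  H_3 ≅ Z.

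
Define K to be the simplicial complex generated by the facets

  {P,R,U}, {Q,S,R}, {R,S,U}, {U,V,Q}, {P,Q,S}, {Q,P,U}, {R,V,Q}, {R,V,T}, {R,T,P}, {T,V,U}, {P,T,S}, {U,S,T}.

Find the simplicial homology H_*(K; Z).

H_0 = Z,  H_1 = Z/2,  H_2 = 0.

Fix the vertex order P < Q < R < S < T < U < V and write every simplex with vertices in increasing order. Then dim K = 2 and the simplices of K are:

  0-simplices (7): P, Q, R, S, T, U, V
  1-simplices (18): PQ, PR, PS, PT, PU, QR, QS, QU, QV, RS, RT, RU, RV, ST, SU, TU, TV, UV
  2-simplices (12): PQS, PQU, PRT, PRU, PST, QRS, QRV, QUV, RSU, RTV, STU, TUV

Hence C_0 ≅ Z^7, C_1 ≅ Z^18, C_2 ≅ Z^12.

The boundary map ∂_1: C_1 → C_0 sends each edge [p,q] (with p < q) to q − p. For instance
  ∂PS = S − P.
The resulting 7×18 matrix has rank 6, and its Smith normal form has invariant factors (1,1,1,1,1,1).

The boundary map ∂_2: C_2 → C_1 acts by ∂[p,q,r] = [q,r] − [p,r] + [p,q]. For instance
  ∂PRU = RU − PU + PR,
  ∂PQU = QU − PU + PQ.
The resulting 18×12 matrix has rank 12, and its Smith normal form has invariant factors (1,1,1,1,1,1,1,1,1,1,1,2).

From H_k ≅ ker(∂_k) / im(∂_{k+1}) we obtain:

  H_0: rank C_0 − rank ∂_1 = 7 − 6 = 1, and the invariant factors of ∂_1 are all 1, so H_0 = Z.
  H_1: rank ker ∂_1 − rank ∂_2 = (18 − 6) − 12 = 0, and ∂_2 has invariant factor 2 > 1, so H_1 = Z/2.
  H_2: rank ker ∂_2 − rank ∂_3 = (12 − 12) − 0 = 0, and there is no ∂_3, so H_2 = 0.

As a check, the Euler characteristic is 7 − 18 + 12 = 1, which agrees with 1 − 0 + 0 = 1.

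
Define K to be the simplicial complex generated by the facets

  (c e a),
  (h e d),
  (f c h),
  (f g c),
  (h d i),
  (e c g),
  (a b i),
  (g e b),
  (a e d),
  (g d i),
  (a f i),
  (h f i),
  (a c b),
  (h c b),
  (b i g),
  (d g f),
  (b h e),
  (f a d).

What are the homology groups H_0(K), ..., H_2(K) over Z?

H_0 = Z,  H_1 = Z ⊕ Z/2,  H_2 = 0.

Fix the vertex order a < b < c < d < e < f < g < h < i and write every simplex with vertices in increasing order. Then dim K = 2 and the simplices of K are:

  0-simplices (9): a, b, c, d, e, f, g, h, i
  1-simplices (27): ab, ac, ad, ae, af, ai, bc, be, bg, bh, bi, ce, cf, cg, ch, de, df, dg, dh, di, eg, eh, fg, fh, fi, gi, hi
  2-simplices (18): abc, abi, ace, ade, adf, afi, bch, beg, beh, bgi, ceg, cfg, cfh, deh, dfg, dgi, dhi, fhi

giving chain groups C_0 ≅ Z^9, C_1 ≅ Z^27, C_2 ≅ Z^18.

The boundary map ∂_1: C_1 → C_0 sends each edge [p,q] (with p < q) to q − p. For instance
  ∂de = e − d.
The resulting 9×27 matrix has rank 8, and its Smith normal form has invariant factors (1,1,1,1,1,1,1,1).

The boundary map ∂_2: C_2 → C_1 maps a triangle to the signed sum of its edges. For instance
  ∂adf = df − af + ad,
  ∂dfg = fg − dg + df.
The resulting 27×18 matrix has rank 18, and its Smith normal form has invariant factors (1,1,1,1,1,1,1,1,1,1,1,1,1,1,1,1,1,2).

Computing H_k = (kernel of ∂_k) / (image of ∂_{k+1}):

  H_0: rank C_0 − rank ∂_1 = 9 − 8 = 1, and the invariant factors of ∂_1 are all 1, so H_0 ≅ Z.
  H_1: rank ker ∂_1 − rank ∂_2 = (27 − 8) − 18 = 1, and ∂_2 has invariant factor 2 > 1, so H_1 ≅ Z ⊕ Z/2.
  H_2: rank ker ∂_2 − rank ∂_3 = (18 − 18) − 0 = 0, and there is no ∂_3, so H_2 ≅ 0.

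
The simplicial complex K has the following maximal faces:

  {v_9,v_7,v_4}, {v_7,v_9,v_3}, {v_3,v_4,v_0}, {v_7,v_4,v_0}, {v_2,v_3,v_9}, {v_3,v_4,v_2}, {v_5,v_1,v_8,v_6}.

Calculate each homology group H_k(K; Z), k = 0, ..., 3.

H_0 = Z^2,  H_1 = Z,  H_2 = 0,  H_3 = 0.

Fix the vertex order v_0 < v_1 < v_2 < v_3 < v_4 < v_5 < v_6 < v_7 < v_8 < v_9 and write every simplex with vertices in increasing order. Then dim K = 3 and the simplices of K are:

  0-simplices (10): [v_0], [v_1], [v_2], [v_3], [v_4], [v_5], [v_6], [v_7], [v_8], [v_9]
  1-simplices (18): (18 of them)
  2-simplices (10): [v_0,v_3,v_4], [v_0,v_4,v_7], [v_1,v_5,v_6], [v_1,v_5,v_8], [v_1,v_6,v_8], [v_2,v_3,v_4], [v_2,v_3,v_9], [v_3,v_7,v_9], [v_4,v_7,v_9], [v_5,v_6,v_8]
  3-simplices (1): [v_1,v_5,v_6,v_8]

so the chain groups are C_0 ≅ Z^10, C_1 ≅ Z^18, C_2 ≅ Z^10, C_3 ≅ Z^1.

The boundary map ∂_1: C_1 → C_0 is given by ∂[p,q] = [q] − [p]. For instance
  ∂[v_3,v_9] = [v_9] − [v_3].
The resulting 10×18 matrix has rank 8, and its Smith normal form has invariant factors (1,1,1,1,1,1,1,1).

The boundary map ∂_2: C_2 → C_1 maps a triangle to the signed sum of its edges. For instance
  ∂[v_0,v_4,v_7] = [v_4,v_7] − [v_0,v_7] + [v_0,v_4],
  ∂[v_3,v_7,v_9] = [v_7,v_9] − [v_3,v_9] + [v_3,v_7].
This gives a 18×10 integer matrix of rank 9; reducing to Smith normal form yields diagonal entries (1,1,1,1,1,1,1,1,1).

∂_3: C_3 → C_2 sends each 3-simplex σ to the alternating sum Σ_i (−1)^i (σ with its i-th vertex removed). For instance
  ∂[v_1,v_5,v_6,v_8] = [v_5,v_6,v_8] − [v_1,v_6,v_8] + [v_1,v_5,v_8] − [v_1,v_5,v_6].
The resulting 10×1 matrix has rank 1, and its Smith normal form has invariant factors (1).

Now H_k = ker ∂_k / im ∂_{k+1}, so:

  H_0: rank C_0 − rank ∂_1 = 10 − 8 = 2, and the invariant factors of ∂_1 are all 1, so H_0 ≅ Z^2.
  H_1: rank ker ∂_1 − rank ∂_2 = (18 − 8) − 9 = 1, and the invariant factors of ∂_2 are all 1, so H_1 ≅ Z.
  H_2: rank ker ∂_2 − rank ∂_3 = (10 − 9) − 1 = 0, and the invariant factors of ∂_3 are all 1, so H_2 ≅ 0.
  H_3: rank ker ∂_3 − rank ∂_4 = (1 − 1) − 0 = 0, and there is no ∂_4, so H_3 ≅ 0.

As a check, the Euler characteristic is 10 − 18 + 10 − 1 = 1, which agrees with 2 − 1 + 0 − 0 = 1.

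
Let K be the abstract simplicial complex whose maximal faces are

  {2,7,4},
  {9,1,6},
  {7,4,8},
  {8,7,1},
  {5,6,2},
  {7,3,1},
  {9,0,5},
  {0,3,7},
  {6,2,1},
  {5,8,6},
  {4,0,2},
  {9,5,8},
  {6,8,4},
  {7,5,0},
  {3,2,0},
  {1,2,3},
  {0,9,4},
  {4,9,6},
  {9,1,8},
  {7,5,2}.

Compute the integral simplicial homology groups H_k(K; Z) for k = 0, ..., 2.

We work with the vertex ordering 0 < 1 < 2 < 3 < 4 < 5 < 6 < 7 < 8 < 9. The simplices of K, each written with vertices in increasing order, are:

  0-simplices (10): [0], [1], [2], [3], [4], [5], [6], [7], [8], [9]
  1-simplices (30): (30 of them)
  2-simplices (20): (20 of them)

Hence C_0 ≅ Z^10, C_1 ≅ Z^30, C_2 ≅ Z^20.

∂_1: C_1 → C_0 is given by ∂[p,q] = [q] − [p]. For instance
  ∂[5,9] = [9] − [5].
The 10×30 boundary matrix has rank 9 and Smith normal form diag(1,1,1,1,1,1,1,1,1).

The boundary map ∂_2: C_2 → C_1 maps a triangle to the signed sum of its edges. For instance
  ∂[5,8,9] = [8,9] − [5,9] + [5,8],
  ∂[0,2,4] = [2,4] − [0,4] + [0,2].
The resulting 30×20 matrix has rank 20, and its Smith normal form has invariant factors (1,1,1,1,1,1,1,1,1,1,1,1,1,1,1,1,1,1,1,2).

From H_k ≅ ker(∂_k) / im(∂_{k+1}) we obtain:

  H_0: rank C_0 − rank ∂_1 = 10 − 9 = 1, and the invariant factors of ∂_1 are all 1, so H_0 = Z.
  H_1: rank ker ∂_1 − rank ∂_2 = (30 − 9) − 20 = 1, and ∂_2 has invariant factor 2 > 1, so H_1 = Z ⊕ Z/2Z.
  H_2: rank ker ∂_2 − rank ∂_3 = (20 − 20) − 0 = 0, and there is no ∂_3, so H_2 = 0.

H_0 ≅ Z,  H_1 ≅ Z ⊕ Z/2Z,  H_2 = 0.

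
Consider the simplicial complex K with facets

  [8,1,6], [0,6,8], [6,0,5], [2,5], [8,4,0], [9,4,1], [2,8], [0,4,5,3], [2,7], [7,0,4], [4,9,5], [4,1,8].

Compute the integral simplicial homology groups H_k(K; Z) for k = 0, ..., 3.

Fix the vertex order 0 < 1 < 2 < 3 < 4 < 5 < 6 < 7 < 8 < 9 and write every simplex with vertices in increasing order. Then dim K = 3 and the simplices of K are:

  0-simplices (10): [0], [1], [2], [3], [4], [5], [6], [7], [8], [9]
  1-simplices (22): [0,3], [0,4], [0,5], [0,6], [0,7], [0,8], [1,4], [1,6], [1,8], [1,9], [2,5], [2,7], [2,8], [3,4], [3,5], [4,5], [4,7], [4,8], [4,9], [5,6], [5,9], [6,8]
  2-simplices (12): [0,3,4], [0,3,5], [0,4,5], [0,4,7], [0,4,8], [0,5,6], [0,6,8], [1,4,8], [1,4,9], [1,6,8], [3,4,5], [4,5,9]
  3-simplices (1): [0,3,4,5]

giving chain groups C_0 ≅ Z^10, C_1 ≅ Z^22, C_2 ≅ Z^12, C_3 ≅ Z^1.

The boundary map ∂_1: C_1 → C_0 maps an edge to its endpoints' difference, ∂[p,q] = q − p.
The 10×22 boundary matrix has rank 9 and Smith normal form diag(1,1,1,1,1,1,1,1,1).

Boundary ∂_2: C_2 → C_1 acts by ∂[p,q,r] = [q,r] − [p,r] + [p,q]. For instance
  ∂[0,4,5] = [4,5] − [0,5] + [0,4],
  ∂[0,4,7] = [4,7] − [0,7] + [0,4].
As a 22×12 matrix over Z this has rank 11, with invariant factors (1,1,1,1,1,1,1,1,1,1,1).

The boundary map ∂_3: C_3 → C_2 sends each 3-simplex σ to the alternating sum Σ_i (−1)^i (σ with its i-th vertex removed). For instance
  ∂[0,3,4,5] = [3,4,5] − [0,4,5] + [0,3,5] − [0,3,4].
As a 12×1 matrix over Z this has rank 1, with invariant factors (1).

Reading off H_k = ker ∂_k / im ∂_{k+1}:

  H_0: rank C_0 − rank ∂_1 = 10 − 9 = 1, and the invariant factors of ∂_1 are all 1, so H_0 = Z.
  H_1: rank ker ∂_1 − rank ∂_2 = (22 − 9) − 11 = 2, and the invariant factors of ∂_2 are all 1, so H_1 = Z^2.
  H_2: rank ker ∂_2 − rank ∂_3 = (12 − 11) − 1 = 0, and the invariant factors of ∂_3 are all 1, so H_2 = 0.
  H_3: rank ker ∂_3 − rank ∂_4 = (1 − 1) − 0 = 0, and there is no ∂_4, so H_3 = 0.

H_0 ≅ Z,  H_1 ≅ Z^2,  H_2 = 0,  H_3 = 0.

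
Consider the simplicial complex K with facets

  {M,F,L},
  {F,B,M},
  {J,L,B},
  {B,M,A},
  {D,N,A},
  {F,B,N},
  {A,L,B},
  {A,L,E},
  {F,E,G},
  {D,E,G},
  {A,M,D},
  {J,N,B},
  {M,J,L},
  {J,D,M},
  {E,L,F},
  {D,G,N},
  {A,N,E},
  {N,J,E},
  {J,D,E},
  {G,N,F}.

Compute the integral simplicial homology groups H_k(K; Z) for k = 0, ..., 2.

We work with the vertex ordering A < B < D < E < F < G < J < L < M < N. The simplices of K, each written with vertices in increasing order, are:

  0-simplices (10): A, B, D, E, F, G, J, L, M, N
  1-simplices (30): AB, AD, AE, AL, AM, AN, BF, BJ, BL, BM, BN, DE, DG, DJ, DM, DN, EF, EG, EJ, EL, EN, FG, FL, FM, FN, GN, JL, JM, JN, LM
  2-simplices (20): ABL, ABM, ADM, ADN, AEL, AEN, BFM, BFN, BJL, BJN, DEG, DEJ, DGN, DJM, EFG, EFL, EJN, FGN, FLM, JLM

so the chain groups are C_0 ≅ Z^10, C_1 ≅ Z^30, C_2 ≅ Z^20.

The boundary map ∂_1: C_1 → C_0 sends each edge [p,q] (with p < q) to q − p.
This gives a 10×30 integer matrix of rank 9; reducing to Smith normal form yields diagonal entries (1,1,1,1,1,1,1,1,1).

Boundary ∂_2: C_2 → C_1 acts by ∂[p,q,r] = [q,r] − [p,r] + [p,q]. For instance
  ∂ADN = DN − AN + AD,
  ∂FGN = GN − FN + FG.
The resulting 30×20 matrix has rank 20, and its Smith normal form has invariant factors (1,1,1,1,1,1,1,1,1,1,1,1,1,1,1,1,1,1,1,2).

Reading off H_k = ker ∂_k / im ∂_{k+1}:

  H_0: rank C_0 − rank ∂_1 = 10 − 9 = 1, and the invariant factors of ∂_1 are all 1, so H_0 = Z.
  H_1: rank ker ∂_1 − rank ∂_2 = (30 − 9) − 20 = 1, and ∂_2 has invariant factor 2 > 1, so H_1 = Z ⊕ Z/2Z.
  H_2: rank ker ∂_2 − rank ∂_3 = (20 − 20) − 0 = 0, and there is no ∂_3, so H_2 = 0.

As a check, the Euler characteristic is 10 − 30 + 20 = 0, which agrees with 1 − 1 + 0 = 0.

H_0 ≅ Z,  H_1 ≅ Z ⊕ Z/2Z,  H_2 = 0.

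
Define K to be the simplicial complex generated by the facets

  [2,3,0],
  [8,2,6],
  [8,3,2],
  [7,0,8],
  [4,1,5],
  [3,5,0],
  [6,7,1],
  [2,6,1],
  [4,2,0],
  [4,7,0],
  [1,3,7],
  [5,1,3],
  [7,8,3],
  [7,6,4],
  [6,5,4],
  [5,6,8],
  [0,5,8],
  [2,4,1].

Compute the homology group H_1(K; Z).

H_1 ≅ Z ⊕ Z/2.

Order the vertices as 0 < 1 < 2 < 3 < 4 < 5 < 6 < 7 < 8. Listing each simplex with vertices in this order, K has dimension 2 with simplices:

  0-simplices (9): [0], [1], [2], [3], [4], [5], [6], [7], [8]
  1-simplices (27): (27 of them)
  2-simplices (18): [0,2,3], [0,2,4], [0,3,5], [0,4,7], [0,5,8], [0,7,8], [1,2,4], [1,2,6], [1,3,5], [1,3,7], [1,4,5], [1,6,7], [2,3,8], [2,6,8], [3,7,8], [4,5,6], [4,6,7], [5,6,8]

giving chain groups C_0 ≅ Z^9, C_1 ≅ Z^27, C_2 ≅ Z^18.

∂_1: C_1 → C_0 is given by ∂[p,q] = [q] − [p].
As a 9×27 matrix over Z this has rank 8, with invariant factors (1,1,1,1,1,1,1,1).

The boundary map ∂_2: C_2 → C_1 maps a triangle to the signed sum of its edges. For instance
  ∂[0,7,8] = [7,8] − [0,8] + [0,7],
  ∂[2,3,8] = [3,8] − [2,8] + [2,3].
The resulting 27×18 matrix has rank 18, and its Smith normal form has invariant factors (1,1,1,1,1,1,1,1,1,1,1,1,1,1,1,1,1,2).

Now H_k = ker ∂_k / im ∂_{k+1}, so:

  H_1: rank ker ∂_1 − rank ∂_2 = (27 − 8) − 18 = 1, and ∂_2 has invariant factor 2 > 1, so H_1 = Z ⊕ Z/2.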